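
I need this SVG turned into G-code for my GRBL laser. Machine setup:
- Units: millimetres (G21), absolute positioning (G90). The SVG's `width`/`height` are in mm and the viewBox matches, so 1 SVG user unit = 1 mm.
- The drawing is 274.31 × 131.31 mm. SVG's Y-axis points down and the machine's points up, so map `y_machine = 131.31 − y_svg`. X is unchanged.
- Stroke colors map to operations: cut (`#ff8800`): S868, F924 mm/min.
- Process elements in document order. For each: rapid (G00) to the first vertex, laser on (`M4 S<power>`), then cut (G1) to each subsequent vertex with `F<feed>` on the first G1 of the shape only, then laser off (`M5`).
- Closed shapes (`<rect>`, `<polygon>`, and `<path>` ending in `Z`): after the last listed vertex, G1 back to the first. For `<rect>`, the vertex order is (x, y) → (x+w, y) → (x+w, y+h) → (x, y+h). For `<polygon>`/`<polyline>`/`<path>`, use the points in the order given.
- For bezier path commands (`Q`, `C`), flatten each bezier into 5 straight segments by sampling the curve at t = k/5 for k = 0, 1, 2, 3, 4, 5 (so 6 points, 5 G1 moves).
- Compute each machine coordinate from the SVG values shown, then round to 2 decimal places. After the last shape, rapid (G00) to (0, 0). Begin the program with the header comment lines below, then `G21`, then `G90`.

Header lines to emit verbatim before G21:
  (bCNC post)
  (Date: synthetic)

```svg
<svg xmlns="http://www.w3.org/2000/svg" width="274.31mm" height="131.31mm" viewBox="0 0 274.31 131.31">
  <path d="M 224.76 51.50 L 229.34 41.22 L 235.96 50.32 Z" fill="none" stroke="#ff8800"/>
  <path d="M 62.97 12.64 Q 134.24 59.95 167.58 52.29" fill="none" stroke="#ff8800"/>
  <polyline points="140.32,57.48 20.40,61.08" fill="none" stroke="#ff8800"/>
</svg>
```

1 u = 1 mm; y_m = 131.31 − y.

[1] `<path>` regular polygon, #ff8800→cut S868 F924: (224.76,79.81) → (229.34,90.09) → (235.96,80.99) → (224.76,79.81) (closed)

[2] `<path>` quadratic bezier, #ff8800→cut S868 F924: (62.97,118.67) → (89.96,101.94) → (113.92,89.62) → (134.84,81.69) → (152.73,78.15) → (167.58,79.02)

[3] `<polyline>` line segment, #ff8800→cut S868 F924: (140.32,73.83) → (20.40,70.23)

(bCNC post)
(Date: synthetic)
G21
G90
G00 X224.76 Y79.81
M4 S868
G1 X229.34 Y90.09 F924
G1 X235.96 Y80.99
G1 X224.76 Y79.81
M5
G00 X62.97 Y118.67
M4 S868
G1 X89.96 Y101.94 F924
G1 X113.92 Y89.62
G1 X134.84 Y81.69
G1 X152.73 Y78.15
G1 X167.58 Y79.02
M5
G00 X140.32 Y73.83
M4 S868
G1 X20.40 Y70.23 F924
M5
G00 X0.00 Y0.00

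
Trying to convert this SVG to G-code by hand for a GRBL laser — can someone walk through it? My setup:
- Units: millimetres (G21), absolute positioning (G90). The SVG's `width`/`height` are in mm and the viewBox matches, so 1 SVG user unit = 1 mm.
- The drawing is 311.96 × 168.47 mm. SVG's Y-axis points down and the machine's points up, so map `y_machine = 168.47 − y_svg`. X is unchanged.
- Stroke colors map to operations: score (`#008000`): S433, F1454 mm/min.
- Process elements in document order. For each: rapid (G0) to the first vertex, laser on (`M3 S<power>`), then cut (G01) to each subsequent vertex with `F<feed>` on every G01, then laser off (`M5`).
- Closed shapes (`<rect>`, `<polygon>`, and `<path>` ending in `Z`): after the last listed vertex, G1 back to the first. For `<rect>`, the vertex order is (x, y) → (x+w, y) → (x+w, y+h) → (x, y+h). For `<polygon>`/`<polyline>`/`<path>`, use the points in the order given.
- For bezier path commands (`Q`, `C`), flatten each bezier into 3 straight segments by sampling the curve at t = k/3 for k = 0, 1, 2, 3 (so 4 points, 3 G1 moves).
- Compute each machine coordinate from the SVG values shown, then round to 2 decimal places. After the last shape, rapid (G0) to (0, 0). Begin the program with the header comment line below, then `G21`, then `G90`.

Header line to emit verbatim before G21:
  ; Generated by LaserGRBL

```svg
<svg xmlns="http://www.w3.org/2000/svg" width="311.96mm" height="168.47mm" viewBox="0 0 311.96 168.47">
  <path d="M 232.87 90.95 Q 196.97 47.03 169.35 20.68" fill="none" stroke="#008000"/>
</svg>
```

; Generated by LaserGRBL
G21
G90
G0 X232.87 Y77.52
M3 S433
G01 X209.86 Y104.85 F1454
G01 X188.68 Y128.27 F1454
G01 X169.35 Y147.79 F1454
M5
G0 X0.00 Y0.00

1 u = 1 mm; y_m = 168.47 − y.

[1] `<path>` quadratic bezier, #008000→score S433 F1454: (232.87,77.52) → (209.86,104.85) → (188.68,128.27) → (169.35,147.79)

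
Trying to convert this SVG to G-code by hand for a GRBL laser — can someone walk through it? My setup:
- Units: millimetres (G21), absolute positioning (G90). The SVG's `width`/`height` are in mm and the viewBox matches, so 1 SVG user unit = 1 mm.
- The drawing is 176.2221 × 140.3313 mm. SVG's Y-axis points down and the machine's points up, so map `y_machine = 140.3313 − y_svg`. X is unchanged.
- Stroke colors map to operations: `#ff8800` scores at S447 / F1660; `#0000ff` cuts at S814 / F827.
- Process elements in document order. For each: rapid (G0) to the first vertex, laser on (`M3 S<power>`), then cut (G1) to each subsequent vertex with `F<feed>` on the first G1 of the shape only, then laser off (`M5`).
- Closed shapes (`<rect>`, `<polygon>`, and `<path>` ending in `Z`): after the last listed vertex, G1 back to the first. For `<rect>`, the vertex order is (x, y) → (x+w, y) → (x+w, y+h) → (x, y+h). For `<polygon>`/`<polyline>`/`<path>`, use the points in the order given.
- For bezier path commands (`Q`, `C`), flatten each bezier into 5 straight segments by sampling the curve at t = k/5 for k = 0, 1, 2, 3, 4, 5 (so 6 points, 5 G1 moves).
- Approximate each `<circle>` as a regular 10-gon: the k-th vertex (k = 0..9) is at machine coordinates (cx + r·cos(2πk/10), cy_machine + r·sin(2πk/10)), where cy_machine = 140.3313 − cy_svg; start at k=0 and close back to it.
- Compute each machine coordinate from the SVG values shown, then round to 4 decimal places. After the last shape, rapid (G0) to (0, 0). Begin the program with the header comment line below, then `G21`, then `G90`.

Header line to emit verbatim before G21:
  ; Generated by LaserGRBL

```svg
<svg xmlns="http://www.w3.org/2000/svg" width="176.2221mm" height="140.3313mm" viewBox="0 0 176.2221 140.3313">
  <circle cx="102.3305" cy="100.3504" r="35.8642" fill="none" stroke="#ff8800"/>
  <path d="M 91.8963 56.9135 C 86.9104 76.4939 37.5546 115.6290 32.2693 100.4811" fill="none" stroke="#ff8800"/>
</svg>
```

viewBox `0 0 176.2221 140.3313` with mm width/height → 1 unit = 1 mm. Flip: y_m = 140.3313 − y_svg.

**Shape 1** — `<circle>` circle, stroke `#ff8800` → score (S447, F1660). Machine vertices: (138.1947,39.9809) → (131.3452,61.0613) → (113.4131,74.0898) → (91.2479,74.0898) → (73.3158,61.0613) → (66.4663,39.9809) → (73.3158,18.9005) → (91.2479,5.8720) → (113.4131,5.8720) → (131.3452,18.9005) → (138.1947,39.9809). Closed: final G1 returns to the first vertex.

**Shape 2** — `<path>` cubic bezier, stroke `#ff8800` → score (S447, F1660). Control points (SVG): P0=(91.8963,56.9135), P1=(86.9104,76.4939), P2=(37.5546,115.6290), P3=(32.2693,100.4811); sampled at t=k/5. Machine vertices: (91.8963,83.4178) → (84.2879,69.9137) → (70.2759,55.2607) → (54.1053,43.0029) → (40.0214,36.6847) → (32.2693,39.8502). Open path.

; Generated by LaserGRBL
G21
G90
G0 X138.1947 Y39.9809
M3 S447
G1 X131.3452 Y61.0613 F1660
G1 X113.4131 Y74.0898
G1 X91.2479 Y74.0898
G1 X73.3158 Y61.0613
G1 X66.4663 Y39.9809
G1 X73.3158 Y18.9005
G1 X91.2479 Y5.8720
G1 X113.4131 Y5.8720
G1 X131.3452 Y18.9005
G1 X138.1947 Y39.9809
M5
G0 X91.8963 Y83.4178
M3 S447
G1 X84.2879 Y69.9137 F1660
G1 X70.2759 Y55.2607
G1 X54.1053 Y43.0029
G1 X40.0214 Y36.6847
G1 X32.2693 Y39.8502
M5
G0 X0.0000 Y0.0000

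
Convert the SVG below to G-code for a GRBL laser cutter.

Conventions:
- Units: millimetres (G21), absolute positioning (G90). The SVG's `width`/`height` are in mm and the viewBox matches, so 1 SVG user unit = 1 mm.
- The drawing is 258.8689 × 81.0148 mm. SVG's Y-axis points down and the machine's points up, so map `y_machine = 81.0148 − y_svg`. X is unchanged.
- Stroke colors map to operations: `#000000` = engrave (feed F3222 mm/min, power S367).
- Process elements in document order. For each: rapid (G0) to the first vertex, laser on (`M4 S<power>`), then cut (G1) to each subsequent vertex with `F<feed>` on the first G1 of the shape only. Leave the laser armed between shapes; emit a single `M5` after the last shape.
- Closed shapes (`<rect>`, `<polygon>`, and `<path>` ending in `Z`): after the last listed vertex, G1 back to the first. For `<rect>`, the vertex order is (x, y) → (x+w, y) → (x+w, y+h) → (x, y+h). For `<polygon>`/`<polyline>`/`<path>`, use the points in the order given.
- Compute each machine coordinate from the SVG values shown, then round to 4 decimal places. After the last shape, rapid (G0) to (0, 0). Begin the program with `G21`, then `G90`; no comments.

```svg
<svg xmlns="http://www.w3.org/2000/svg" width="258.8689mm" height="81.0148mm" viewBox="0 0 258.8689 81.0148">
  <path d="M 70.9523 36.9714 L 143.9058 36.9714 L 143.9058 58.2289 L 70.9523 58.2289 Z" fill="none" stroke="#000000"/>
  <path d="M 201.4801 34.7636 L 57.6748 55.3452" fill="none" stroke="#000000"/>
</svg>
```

G21
G90
G0 X70.9523 Y44.0434
M4 S367
G1 X143.9058 Y44.0434 F3222
G1 X143.9058 Y22.7859
G1 X70.9523 Y22.7859
G1 X70.9523 Y44.0434
G0 X201.4801 Y46.2512
M4 S367
G1 X57.6748 Y25.6696 F3222
M5
G0 X0.0000 Y0.0000

1 u = 1 mm; y_m = 81.0148 − y.

[1] `<path>` rectangle, #000000→engrave S367 F3222: (70.9523,44.0434) → (143.9058,44.0434) → (143.9058,22.7859) → (70.9523,22.7859) → (70.9523,44.0434) (closed)

[2] `<path>` line segment, #000000→engrave S367 F3222: (201.4801,46.2512) → (57.6748,25.6696)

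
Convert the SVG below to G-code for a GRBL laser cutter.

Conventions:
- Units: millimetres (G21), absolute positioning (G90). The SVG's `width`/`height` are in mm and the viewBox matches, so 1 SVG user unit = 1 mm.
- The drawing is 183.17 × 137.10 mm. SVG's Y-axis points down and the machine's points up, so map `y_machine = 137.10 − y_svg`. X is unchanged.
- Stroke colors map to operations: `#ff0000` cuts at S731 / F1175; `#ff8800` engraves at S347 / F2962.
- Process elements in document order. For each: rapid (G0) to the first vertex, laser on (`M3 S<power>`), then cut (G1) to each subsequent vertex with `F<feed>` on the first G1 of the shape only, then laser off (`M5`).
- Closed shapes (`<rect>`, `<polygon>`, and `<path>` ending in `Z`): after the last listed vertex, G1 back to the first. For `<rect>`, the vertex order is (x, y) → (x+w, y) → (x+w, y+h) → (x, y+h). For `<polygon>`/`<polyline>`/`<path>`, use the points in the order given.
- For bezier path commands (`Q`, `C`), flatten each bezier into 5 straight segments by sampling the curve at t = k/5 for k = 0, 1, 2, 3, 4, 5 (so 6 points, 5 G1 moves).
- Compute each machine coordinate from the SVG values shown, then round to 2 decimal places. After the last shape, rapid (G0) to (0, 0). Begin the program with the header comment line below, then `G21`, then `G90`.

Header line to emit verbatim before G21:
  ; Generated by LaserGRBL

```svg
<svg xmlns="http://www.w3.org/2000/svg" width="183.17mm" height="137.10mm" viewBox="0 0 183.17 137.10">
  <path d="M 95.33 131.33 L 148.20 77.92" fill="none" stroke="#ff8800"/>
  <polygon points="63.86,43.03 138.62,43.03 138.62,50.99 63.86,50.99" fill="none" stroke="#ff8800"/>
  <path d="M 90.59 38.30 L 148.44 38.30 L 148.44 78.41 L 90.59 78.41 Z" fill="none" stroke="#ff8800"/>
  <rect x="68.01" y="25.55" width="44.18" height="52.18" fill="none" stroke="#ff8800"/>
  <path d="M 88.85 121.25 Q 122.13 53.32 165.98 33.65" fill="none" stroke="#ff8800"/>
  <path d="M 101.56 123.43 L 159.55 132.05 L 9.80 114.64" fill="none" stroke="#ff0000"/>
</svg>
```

1 u = 1 mm; y_m = 137.10 − y.

[1] `<path>` line segment, #ff8800→engrave S347 F2962: (95.33,5.77) → (148.20,59.18)

[2] `<polygon>` rectangle, #ff8800→engrave S347 F2962: (63.86,94.07) → (138.62,94.07) → (138.62,86.11) → (63.86,86.11) → (63.86,94.07) (closed)

[3] `<path>` rectangle, #ff8800→engrave S347 F2962: (90.59,98.80) → (148.44,98.80) → (148.44,58.69) → (90.59,58.69) → (90.59,98.80) (closed)

[4] `<rect>` rectangle, #ff8800→engrave S347 F2962: (68.01,111.55) → (112.19,111.55) → (112.19,59.37) → (68.01,59.37) → (68.01,111.55) (closed)

[5] `<path>` quadratic bezier, #ff8800→engrave S347 F2962: (88.85,15.85) → (102.58,41.09) → (117.17,62.47) → (132.59,79.99) → (148.86,93.65) → (165.98,103.45)

[6] `<path>` open polyline, #ff0000→cut S731 F1175: (101.56,13.67) → (159.55,5.05) → (9.80,22.46)

; Generated by LaserGRBL
G21
G90
G0 X95.33 Y5.77
M3 S347
G1 X148.20 Y59.18 F2962
M5
G0 X63.86 Y94.07
M3 S347
G1 X138.62 Y94.07 F2962
G1 X138.62 Y86.11
G1 X63.86 Y86.11
G1 X63.86 Y94.07
M5
G0 X90.59 Y98.80
M3 S347
G1 X148.44 Y98.80 F2962
G1 X148.44 Y58.69
G1 X90.59 Y58.69
G1 X90.59 Y98.80
M5
G0 X68.01 Y111.55
M3 S347
G1 X112.19 Y111.55 F2962
G1 X112.19 Y59.37
G1 X68.01 Y59.37
G1 X68.01 Y111.55
M5
G0 X88.85 Y15.85
M3 S347
G1 X102.58 Y41.09 F2962
G1 X117.17 Y62.47
G1 X132.59 Y79.99
G1 X148.86 Y93.65
G1 X165.98 Y103.45
M5
G0 X101.56 Y13.67
M3 S731
G1 X159.55 Y5.05 F1175
G1 X9.80 Y22.46
M5
G0 X0.00 Y0.00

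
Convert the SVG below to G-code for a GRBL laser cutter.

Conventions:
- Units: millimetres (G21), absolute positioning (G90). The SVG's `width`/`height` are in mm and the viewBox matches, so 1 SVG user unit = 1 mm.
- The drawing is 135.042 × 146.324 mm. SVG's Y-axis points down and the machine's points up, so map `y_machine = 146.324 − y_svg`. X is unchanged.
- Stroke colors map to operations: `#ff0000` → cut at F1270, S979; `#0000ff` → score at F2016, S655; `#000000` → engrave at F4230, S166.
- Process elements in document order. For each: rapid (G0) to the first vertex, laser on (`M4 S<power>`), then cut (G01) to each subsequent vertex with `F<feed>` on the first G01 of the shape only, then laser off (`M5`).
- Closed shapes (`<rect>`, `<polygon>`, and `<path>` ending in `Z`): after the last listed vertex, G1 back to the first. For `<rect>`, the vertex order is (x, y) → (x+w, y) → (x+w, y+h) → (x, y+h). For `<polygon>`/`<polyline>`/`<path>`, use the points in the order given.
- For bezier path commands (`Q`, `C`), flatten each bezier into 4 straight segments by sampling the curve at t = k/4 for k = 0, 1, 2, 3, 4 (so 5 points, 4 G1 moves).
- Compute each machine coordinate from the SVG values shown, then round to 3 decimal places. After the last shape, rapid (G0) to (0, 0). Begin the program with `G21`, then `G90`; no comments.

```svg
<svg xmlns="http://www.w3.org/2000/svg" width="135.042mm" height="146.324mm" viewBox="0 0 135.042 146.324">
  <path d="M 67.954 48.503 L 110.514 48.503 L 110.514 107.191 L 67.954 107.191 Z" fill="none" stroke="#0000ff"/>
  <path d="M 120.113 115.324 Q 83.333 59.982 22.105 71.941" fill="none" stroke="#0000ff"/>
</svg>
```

1 u = 1 mm; y_m = 146.324 − y.

[1] `<path>` rectangle, #0000ff→score S655 F2016: (67.954,97.821) → (110.514,97.821) → (110.514,39.133) → (67.954,39.133) → (67.954,97.821) (closed)

[2] `<path>` quadratic bezier, #0000ff→score S655 F2016: (120.113,31.000) → (100.195,54.465) → (77.221,69.517) → (51.191,76.156) → (22.105,74.383)

G21
G90
G0 X67.954 Y97.821
M4 S655
G01 X110.514 Y97.821 F2016
G01 X110.514 Y39.133
G01 X67.954 Y39.133
G01 X67.954 Y97.821
M5
G0 X120.113 Y31.000
M4 S655
G01 X100.195 Y54.465 F2016
G01 X77.221 Y69.517
G01 X51.191 Y76.156
G01 X22.105 Y74.383
M5
G0 X0.000 Y0.000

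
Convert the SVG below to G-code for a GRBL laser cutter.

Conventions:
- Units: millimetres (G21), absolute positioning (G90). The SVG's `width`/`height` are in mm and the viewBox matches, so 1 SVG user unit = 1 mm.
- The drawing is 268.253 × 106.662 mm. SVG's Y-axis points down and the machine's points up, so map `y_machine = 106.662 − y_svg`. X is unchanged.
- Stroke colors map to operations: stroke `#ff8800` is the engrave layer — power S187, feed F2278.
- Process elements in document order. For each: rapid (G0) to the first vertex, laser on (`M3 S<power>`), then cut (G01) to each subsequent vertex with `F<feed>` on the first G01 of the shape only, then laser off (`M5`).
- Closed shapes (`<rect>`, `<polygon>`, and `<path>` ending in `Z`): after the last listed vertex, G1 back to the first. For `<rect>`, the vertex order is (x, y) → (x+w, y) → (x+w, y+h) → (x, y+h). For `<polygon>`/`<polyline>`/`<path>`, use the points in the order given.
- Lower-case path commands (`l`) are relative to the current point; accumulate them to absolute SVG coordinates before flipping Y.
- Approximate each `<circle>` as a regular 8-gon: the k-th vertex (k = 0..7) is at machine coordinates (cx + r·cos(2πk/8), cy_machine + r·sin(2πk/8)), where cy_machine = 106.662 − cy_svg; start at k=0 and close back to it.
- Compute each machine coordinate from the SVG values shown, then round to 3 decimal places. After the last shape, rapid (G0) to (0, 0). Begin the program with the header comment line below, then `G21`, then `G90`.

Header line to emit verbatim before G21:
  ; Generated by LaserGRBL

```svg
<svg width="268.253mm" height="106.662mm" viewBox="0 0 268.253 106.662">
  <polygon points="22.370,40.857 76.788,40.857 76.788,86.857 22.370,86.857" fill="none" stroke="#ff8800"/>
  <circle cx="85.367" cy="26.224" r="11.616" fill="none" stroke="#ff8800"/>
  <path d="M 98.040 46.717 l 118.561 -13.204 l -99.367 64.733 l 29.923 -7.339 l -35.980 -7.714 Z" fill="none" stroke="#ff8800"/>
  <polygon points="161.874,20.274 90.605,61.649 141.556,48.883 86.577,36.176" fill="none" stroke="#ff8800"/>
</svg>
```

1 u = 1 mm; y_m = 106.662 − y.

[1] `<polygon>` rectangle, #ff8800→engrave S187 F2278: (22.370,65.805) → (76.788,65.805) → (76.788,19.805) → (22.370,19.805) → (22.370,65.805) (closed)

[2] `<circle>` circle, #ff8800→engrave S187 F2278: (96.983,80.438) → (93.581,88.652) → (85.367,92.054) → (77.153,88.652) → (73.751,80.438) → (77.153,72.224) → (85.367,68.822) → (93.581,72.224) → (96.983,80.438) (closed)

[3] `<path>` closed polygon, #ff8800→engrave S187 F2278: (98.040,59.945) → (216.601,73.149) → (117.234,8.416) → (147.157,15.755) → (111.177,23.469) → (98.040,59.945) (closed)

[4] `<polygon>` closed polygon, #ff8800→engrave S187 F2278: (161.874,86.388) → (90.605,45.013) → (141.556,57.779) → (86.577,70.486) → (161.874,86.388) (closed)

; Generated by LaserGRBL
G21
G90
G0 X22.370 Y65.805
M3 S187
G01 X76.788 Y65.805 F2278
G01 X76.788 Y19.805
G01 X22.370 Y19.805
G01 X22.370 Y65.805
M5
G0 X96.983 Y80.438
M3 S187
G01 X93.581 Y88.652 F2278
G01 X85.367 Y92.054
G01 X77.153 Y88.652
G01 X73.751 Y80.438
G01 X77.153 Y72.224
G01 X85.367 Y68.822
G01 X93.581 Y72.224
G01 X96.983 Y80.438
M5
G0 X98.040 Y59.945
M3 S187
G01 X216.601 Y73.149 F2278
G01 X117.234 Y8.416
G01 X147.157 Y15.755
G01 X111.177 Y23.469
G01 X98.040 Y59.945
M5
G0 X161.874 Y86.388
M3 S187
G01 X90.605 Y45.013 F2278
G01 X141.556 Y57.779
G01 X86.577 Y70.486
G01 X161.874 Y86.388
M5
G0 X0.000 Y0.000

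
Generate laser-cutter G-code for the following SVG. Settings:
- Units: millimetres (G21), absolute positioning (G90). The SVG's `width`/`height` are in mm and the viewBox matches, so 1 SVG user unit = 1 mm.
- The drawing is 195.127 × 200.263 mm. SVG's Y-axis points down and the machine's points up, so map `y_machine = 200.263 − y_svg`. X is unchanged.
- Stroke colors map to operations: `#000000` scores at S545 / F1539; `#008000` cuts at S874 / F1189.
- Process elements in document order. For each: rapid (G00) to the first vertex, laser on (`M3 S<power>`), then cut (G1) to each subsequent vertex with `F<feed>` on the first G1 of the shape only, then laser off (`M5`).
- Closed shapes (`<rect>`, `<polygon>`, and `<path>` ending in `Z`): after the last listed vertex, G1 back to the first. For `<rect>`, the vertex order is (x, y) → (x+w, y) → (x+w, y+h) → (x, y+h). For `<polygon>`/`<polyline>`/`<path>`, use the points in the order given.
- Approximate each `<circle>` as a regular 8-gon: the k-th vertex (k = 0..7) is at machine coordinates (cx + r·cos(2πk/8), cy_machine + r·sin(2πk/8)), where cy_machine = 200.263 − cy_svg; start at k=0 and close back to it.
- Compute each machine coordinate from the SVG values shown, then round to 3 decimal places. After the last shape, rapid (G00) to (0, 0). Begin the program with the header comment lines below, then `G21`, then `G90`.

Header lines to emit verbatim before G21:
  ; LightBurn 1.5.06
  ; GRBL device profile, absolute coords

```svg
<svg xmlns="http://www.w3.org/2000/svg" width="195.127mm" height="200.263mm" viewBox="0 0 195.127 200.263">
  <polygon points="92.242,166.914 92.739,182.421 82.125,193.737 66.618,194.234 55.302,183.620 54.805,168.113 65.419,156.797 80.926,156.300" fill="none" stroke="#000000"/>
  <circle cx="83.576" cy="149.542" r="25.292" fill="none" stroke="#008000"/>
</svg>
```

Since the viewBox matches the mm dimensions, user units are millimetres directly. The only transform is the Y-flip y_m = 200.263 − y_svg.

Shape 1 is a regular polygon drawn with `<polygon>`. Its stroke #000000 means score at S545, F1539. After flipping Y the toolpath is (92.242,33.349) → (92.739,17.842) → (82.125,6.526) → (66.618,6.029) → (55.302,16.643) → (54.805,32.150) → (65.419,43.466) → (80.926,43.963) → (92.242,33.349), returning to the start.

Shape 2 is a circle drawn with `<circle>`. Its stroke #008000 means cut at S874, F1189. After flipping Y the toolpath is (108.868,50.721) → (101.460,68.605) → (83.576,76.013) → (65.692,68.605) → (58.284,50.721) → (65.692,32.837) → (83.576,25.429) → (101.460,32.837) → (108.868,50.721), returning to the start.

; LightBurn 1.5.06
; GRBL device profile, absolute coords
G21
G90
G00 X92.242 Y33.349
M3 S545
G1 X92.739 Y17.842 F1539
G1 X82.125 Y6.526
G1 X66.618 Y6.029
G1 X55.302 Y16.643
G1 X54.805 Y32.150
G1 X65.419 Y43.466
G1 X80.926 Y43.963
G1 X92.242 Y33.349
M5
G00 X108.868 Y50.721
M3 S874
G1 X101.460 Y68.605 F1189
G1 X83.576 Y76.013
G1 X65.692 Y68.605
G1 X58.284 Y50.721
G1 X65.692 Y32.837
G1 X83.576 Y25.429
G1 X101.460 Y32.837
G1 X108.868 Y50.721
M5
G00 X0.000 Y0.000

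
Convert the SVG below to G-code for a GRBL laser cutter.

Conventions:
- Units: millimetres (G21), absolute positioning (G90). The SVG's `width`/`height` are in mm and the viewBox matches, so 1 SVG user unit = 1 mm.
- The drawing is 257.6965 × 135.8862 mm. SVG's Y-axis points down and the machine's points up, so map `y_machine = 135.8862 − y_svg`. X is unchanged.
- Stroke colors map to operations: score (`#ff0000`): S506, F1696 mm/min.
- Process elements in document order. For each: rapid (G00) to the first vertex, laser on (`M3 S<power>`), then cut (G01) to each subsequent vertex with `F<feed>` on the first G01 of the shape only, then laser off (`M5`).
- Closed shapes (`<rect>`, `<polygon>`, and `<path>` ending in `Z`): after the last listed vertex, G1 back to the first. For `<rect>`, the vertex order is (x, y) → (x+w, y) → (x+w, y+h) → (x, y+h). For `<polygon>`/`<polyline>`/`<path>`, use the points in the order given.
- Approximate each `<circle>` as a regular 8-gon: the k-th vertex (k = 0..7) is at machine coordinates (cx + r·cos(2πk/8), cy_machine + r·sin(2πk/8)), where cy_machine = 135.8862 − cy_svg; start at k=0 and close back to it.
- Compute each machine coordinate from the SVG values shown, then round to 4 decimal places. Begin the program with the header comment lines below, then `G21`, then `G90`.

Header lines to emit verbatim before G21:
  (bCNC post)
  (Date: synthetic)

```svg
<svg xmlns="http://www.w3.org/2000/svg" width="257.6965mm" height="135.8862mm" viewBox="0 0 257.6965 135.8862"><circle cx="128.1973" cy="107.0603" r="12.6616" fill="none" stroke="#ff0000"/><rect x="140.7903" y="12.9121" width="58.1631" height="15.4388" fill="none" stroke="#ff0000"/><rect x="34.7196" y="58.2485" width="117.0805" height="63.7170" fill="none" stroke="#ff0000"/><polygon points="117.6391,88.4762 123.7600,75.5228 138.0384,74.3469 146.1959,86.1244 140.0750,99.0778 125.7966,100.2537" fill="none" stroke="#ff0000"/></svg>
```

(bCNC post)
(Date: synthetic)
G21
G90
G00 X140.8589 Y28.8259
M3 S506
G01 X137.1504 Y37.7790 F1696
G01 X128.1973 Y41.4875
G01 X119.2442 Y37.7790
G01 X115.5357 Y28.8259
G01 X119.2442 Y19.8728
G01 X128.1973 Y16.1643
G01 X137.1504 Y19.8728
G01 X140.8589 Y28.8259
M5
G00 X140.7903 Y122.9741
M3 S506
G01 X198.9534 Y122.9741 F1696
G01 X198.9534 Y107.5353
G01 X140.7903 Y107.5353
G01 X140.7903 Y122.9741
M5
G00 X34.7196 Y77.6377
M3 S506
G01 X151.8001 Y77.6377 F1696
G01 X151.8001 Y13.9207
G01 X34.7196 Y13.9207
G01 X34.7196 Y77.6377
M5
G00 X117.6391 Y47.4100
M3 S506
G01 X123.7600 Y60.3634 F1696
G01 X138.0384 Y61.5393
G01 X146.1959 Y49.7618
G01 X140.0750 Y36.8084
G01 X125.7966 Y35.6325
G01 X117.6391 Y47.4100
M5

1 u = 1 mm; y_m = 135.8862 − y.

[1] `<circle>` circle, #ff0000→score S506 F1696: (140.8589,28.8259) → (137.1504,37.7790) → (128.1973,41.4875) → (119.2442,37.7790) → (115.5357,28.8259) → (119.2442,19.8728) → (128.1973,16.1643) → (137.1504,19.8728) → (140.8589,28.8259) (closed)

[2] `<rect>` rectangle, #ff0000→score S506 F1696: (140.7903,122.9741) → (198.9534,122.9741) → (198.9534,107.5353) → (140.7903,107.5353) → (140.7903,122.9741) (closed)

[3] `<rect>` rectangle, #ff0000→score S506 F1696: (34.7196,77.6377) → (151.8001,77.6377) → (151.8001,13.9207) → (34.7196,13.9207) → (34.7196,77.6377) (closed)

[4] `<polygon>` regular polygon, #ff0000→score S506 F1696: (117.6391,47.4100) → (123.7600,60.3634) → (138.0384,61.5393) → (146.1959,49.7618) → (140.0750,36.8084) → (125.7966,35.6325) → (117.6391,47.4100) (closed)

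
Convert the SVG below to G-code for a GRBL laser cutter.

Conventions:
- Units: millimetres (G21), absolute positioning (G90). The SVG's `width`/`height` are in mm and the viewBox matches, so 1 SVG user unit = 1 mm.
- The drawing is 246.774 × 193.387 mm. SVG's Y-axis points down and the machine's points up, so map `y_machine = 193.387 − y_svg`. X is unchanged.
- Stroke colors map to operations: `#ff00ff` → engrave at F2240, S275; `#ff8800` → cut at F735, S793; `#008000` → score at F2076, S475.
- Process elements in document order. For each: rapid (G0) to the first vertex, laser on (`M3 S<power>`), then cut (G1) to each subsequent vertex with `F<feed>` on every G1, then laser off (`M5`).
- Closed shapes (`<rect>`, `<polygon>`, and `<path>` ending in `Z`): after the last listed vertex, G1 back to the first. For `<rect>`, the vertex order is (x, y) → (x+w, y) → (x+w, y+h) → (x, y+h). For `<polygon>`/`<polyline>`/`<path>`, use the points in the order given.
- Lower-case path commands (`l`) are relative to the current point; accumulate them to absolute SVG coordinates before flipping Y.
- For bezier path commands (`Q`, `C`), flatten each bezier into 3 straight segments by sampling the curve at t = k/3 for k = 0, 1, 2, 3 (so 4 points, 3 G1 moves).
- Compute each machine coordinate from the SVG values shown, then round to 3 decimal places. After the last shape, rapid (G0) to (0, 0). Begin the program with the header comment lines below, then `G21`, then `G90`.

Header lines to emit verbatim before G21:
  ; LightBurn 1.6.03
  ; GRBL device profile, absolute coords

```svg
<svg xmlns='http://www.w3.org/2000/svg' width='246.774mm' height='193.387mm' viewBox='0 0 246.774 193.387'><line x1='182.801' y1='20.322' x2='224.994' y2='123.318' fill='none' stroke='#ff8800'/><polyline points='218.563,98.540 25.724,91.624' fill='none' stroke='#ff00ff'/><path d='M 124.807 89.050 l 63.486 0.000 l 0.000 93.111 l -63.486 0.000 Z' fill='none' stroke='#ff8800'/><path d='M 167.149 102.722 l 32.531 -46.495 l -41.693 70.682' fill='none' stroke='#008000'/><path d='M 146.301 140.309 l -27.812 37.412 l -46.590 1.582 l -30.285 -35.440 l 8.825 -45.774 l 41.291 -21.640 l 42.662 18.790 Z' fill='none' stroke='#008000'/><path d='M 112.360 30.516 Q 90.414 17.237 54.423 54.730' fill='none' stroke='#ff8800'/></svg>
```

; LightBurn 1.6.03
; GRBL device profile, absolute coords
G21
G90
G0 X182.801 Y173.065
M3 S793
G1 X224.994 Y70.069 F735
M5
G0 X218.563 Y94.847
M3 S275
G1 X25.724 Y101.763 F2240
M5
G0 X124.807 Y104.337
M3 S793
G1 X188.293 Y104.337 F735
G1 X188.293 Y11.226 F735
G1 X124.807 Y11.226 F735
G1 X124.807 Y104.337 F735
M5
G0 X167.149 Y90.665
M3 S475
G1 X199.680 Y137.160 F2076
G1 X157.987 Y66.478 F2076
M5
G0 X146.301 Y53.078
M3 S475
G1 X118.489 Y15.666 F2076
G1 X71.899 Y14.084 F2076
G1 X41.614 Y49.524 F2076
G1 X50.439 Y95.298 F2076
G1 X91.730 Y116.938 F2076
G1 X134.392 Y98.148 F2076
G1 X146.301 Y53.078 F2076
M5
G0 X112.360 Y162.871
M3 S793
G1 X96.169 Y166.082 F735
G1 X76.856 Y158.011 F735
G1 X54.423 Y138.657 F735
M5
G0 X0.000 Y0.000

Since the viewBox matches the mm dimensions, user units are millimetres directly. The only transform is the Y-flip y_m = 193.387 − y_svg.

Shape 1 is a line segment drawn with `<line>`. Its stroke #ff8800 means cut at S793, F735. After flipping Y the toolpath is (182.801,173.065) → (224.994,70.069).

Shape 2 is a line segment drawn with `<polyline>`. Its stroke #ff00ff means engrave at S275, F2240. After flipping Y the toolpath is (218.563,94.847) → (25.724,101.763).

Shape 3 is a rectangle drawn with `<path>`. Its stroke #ff8800 means cut at S793, F735. After flipping Y the toolpath is (124.807,104.337) → (188.293,104.337) → (188.293,11.226) → (124.807,11.226) → (124.807,104.337), returning to the start.

Shape 4 is a open polyline drawn with `<path>`. Its stroke #008000 means score at S475, F2076. After flipping Y the toolpath is (167.149,90.665) → (199.680,137.160) → (157.987,66.478).

Shape 5 is a regular polygon drawn with `<path>`. Its stroke #008000 means score at S475, F2076. After flipping Y the toolpath is (146.301,53.078) → (118.489,15.666) → (71.899,14.084) → (41.614,49.524) → (50.439,95.298) → (91.730,116.938) → (134.392,98.148) → (146.301,53.078), returning to the start.

Shape 6 is a quadratic bezier drawn with `<path>`. Its stroke #ff8800 means cut at S793, F735. After flipping Y the toolpath is (112.360,162.871) → (96.169,166.082) → (76.856,158.011) → (54.423,138.657).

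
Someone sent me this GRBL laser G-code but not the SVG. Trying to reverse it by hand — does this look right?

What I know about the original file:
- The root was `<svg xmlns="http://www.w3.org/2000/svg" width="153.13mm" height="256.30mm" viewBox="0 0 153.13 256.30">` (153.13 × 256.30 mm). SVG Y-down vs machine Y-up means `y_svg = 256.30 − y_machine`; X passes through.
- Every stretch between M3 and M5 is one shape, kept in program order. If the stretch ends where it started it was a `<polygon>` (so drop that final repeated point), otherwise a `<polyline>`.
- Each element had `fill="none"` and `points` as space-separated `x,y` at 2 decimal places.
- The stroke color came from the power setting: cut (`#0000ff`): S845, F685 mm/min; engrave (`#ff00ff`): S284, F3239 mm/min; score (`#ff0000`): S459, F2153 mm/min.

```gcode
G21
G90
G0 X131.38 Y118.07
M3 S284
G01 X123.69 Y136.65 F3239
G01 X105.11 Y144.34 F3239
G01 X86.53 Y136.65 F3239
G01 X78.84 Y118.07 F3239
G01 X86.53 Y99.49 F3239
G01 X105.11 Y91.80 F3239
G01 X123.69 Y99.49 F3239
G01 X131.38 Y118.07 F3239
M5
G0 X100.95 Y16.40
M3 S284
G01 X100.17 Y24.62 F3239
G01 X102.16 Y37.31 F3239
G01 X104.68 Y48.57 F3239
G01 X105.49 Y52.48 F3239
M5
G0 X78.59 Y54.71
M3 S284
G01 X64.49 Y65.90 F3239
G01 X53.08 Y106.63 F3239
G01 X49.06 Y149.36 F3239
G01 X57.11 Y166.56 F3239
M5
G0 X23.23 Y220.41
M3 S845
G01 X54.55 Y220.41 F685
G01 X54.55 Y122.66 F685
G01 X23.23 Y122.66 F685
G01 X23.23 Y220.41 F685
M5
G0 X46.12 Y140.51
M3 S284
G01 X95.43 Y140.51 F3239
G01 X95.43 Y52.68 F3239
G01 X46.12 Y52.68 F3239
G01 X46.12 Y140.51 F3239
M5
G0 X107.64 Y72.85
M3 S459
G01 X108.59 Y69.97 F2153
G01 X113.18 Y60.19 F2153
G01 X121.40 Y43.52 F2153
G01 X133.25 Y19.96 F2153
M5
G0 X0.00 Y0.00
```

<svg xmlns="http://www.w3.org/2000/svg" width="153.13mm" height="256.30mm" viewBox="0 0 153.13 256.30">
  <polygon points="131.38,138.23 123.69,119.65 105.11,111.96 86.53,119.65 78.84,138.23 86.53,156.81 105.11,164.50 123.69,156.81" fill="none" stroke="#ff00ff"/>
  <polyline points="100.95,239.90 100.17,231.68 102.16,218.99 104.68,207.73 105.49,203.82" fill="none" stroke="#ff00ff"/>
  <polyline points="78.59,201.59 64.49,190.40 53.08,149.67 49.06,106.94 57.11,89.74" fill="none" stroke="#ff00ff"/>
  <polygon points="23.23,35.89 54.55,35.89 54.55,133.64 23.23,133.64" fill="none" stroke="#0000ff"/>
  <polygon points="46.12,115.79 95.43,115.79 95.43,203.62 46.12,203.62" fill="none" stroke="#ff00ff"/>
  <polyline points="107.64,183.45 108.59,186.33 113.18,196.11 121.40,212.78 133.25,236.34" fill="none" stroke="#ff0000"/>
</svg>

Each laser-on run becomes one SVG element. Flip Y back into SVG space with y_svg = 256.30 − y_machine.

Run 1: power S284 maps to stroke `#ff00ff` (engrave). The run returns to its start, so emit a `<polygon>` with points (Y-flipped): 131.38,138.23 123.69,119.65 105.11,111.96 86.53,119.65 78.84,138.23 86.53,156.81 105.11,164.50 123.69,156.81.

Run 2: power S284 maps to stroke `#ff00ff` (engrave). The run is open, so emit a `<polyline>` with points (Y-flipped): 100.95,239.90 100.17,231.68 102.16,218.99 104.68,207.73 105.49,203.82.

Run 3: power S284 maps to stroke `#ff00ff` (engrave). The run is open, so emit a `<polyline>` with points (Y-flipped): 78.59,201.59 64.49,190.40 53.08,149.67 49.06,106.94 57.11,89.74.

Run 4: the run's S845 means `#0000ff` (cut). The run returns to its start, so emit a `<polygon>` with points (Y-flipped): 23.23,35.89 54.55,35.89 54.55,133.64 23.23,133.64.

Run 5: the run's S284 means `#ff00ff` (engrave). The run returns to its start, so emit a `<polygon>` with points (Y-flipped): 46.12,115.79 95.43,115.79 95.43,203.62 46.12,203.62.

Run 6: the run's S459 means `#ff0000` (score). The run is open, so emit a `<polyline>` with points (Y-flipped): 107.64,183.45 108.59,186.33 113.18,196.11 121.40,212.78 133.25,236.34.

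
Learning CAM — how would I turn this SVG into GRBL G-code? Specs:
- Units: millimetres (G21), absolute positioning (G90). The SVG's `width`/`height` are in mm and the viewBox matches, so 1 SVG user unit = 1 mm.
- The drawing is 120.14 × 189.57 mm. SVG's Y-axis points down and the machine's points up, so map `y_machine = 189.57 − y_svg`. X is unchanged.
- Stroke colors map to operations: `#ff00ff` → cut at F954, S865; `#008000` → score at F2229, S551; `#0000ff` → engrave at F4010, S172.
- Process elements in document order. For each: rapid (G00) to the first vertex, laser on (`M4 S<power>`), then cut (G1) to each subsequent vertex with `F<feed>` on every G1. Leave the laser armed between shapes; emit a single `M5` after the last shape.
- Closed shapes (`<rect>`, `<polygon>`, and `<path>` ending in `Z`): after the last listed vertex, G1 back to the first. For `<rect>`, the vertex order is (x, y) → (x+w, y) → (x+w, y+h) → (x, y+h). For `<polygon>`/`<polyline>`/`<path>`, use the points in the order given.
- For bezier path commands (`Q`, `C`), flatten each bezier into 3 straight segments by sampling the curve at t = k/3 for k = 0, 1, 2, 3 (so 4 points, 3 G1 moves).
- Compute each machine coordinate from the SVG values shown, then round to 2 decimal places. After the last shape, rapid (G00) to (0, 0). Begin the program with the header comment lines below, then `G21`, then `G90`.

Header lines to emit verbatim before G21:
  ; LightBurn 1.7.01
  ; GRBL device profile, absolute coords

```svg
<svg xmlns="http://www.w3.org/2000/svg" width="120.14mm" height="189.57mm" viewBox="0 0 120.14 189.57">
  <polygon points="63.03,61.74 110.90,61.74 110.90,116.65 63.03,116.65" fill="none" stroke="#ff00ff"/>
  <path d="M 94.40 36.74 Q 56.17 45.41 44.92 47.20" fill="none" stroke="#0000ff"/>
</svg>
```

1 u = 1 mm; y_m = 189.57 − y.

[1] `<polygon>` rectangle, #ff00ff→cut S865 F954: (63.03,127.83) → (110.90,127.83) → (110.90,72.92) → (63.03,72.92) → (63.03,127.83) (closed)

[2] `<path>` quadratic bezier, #0000ff→engrave S172 F4010: (94.40,152.83) → (71.91,147.81) → (55.42,144.33) → (44.92,142.37)

; LightBurn 1.7.01
; GRBL device profile, absolute coords
G21
G90
G00 X63.03 Y127.83
M4 S865
G1 X110.90 Y127.83 F954
G1 X110.90 Y72.92 F954
G1 X63.03 Y72.92 F954
G1 X63.03 Y127.83 F954
G00 X94.40 Y152.83
M4 S172
G1 X71.91 Y147.81 F4010
G1 X55.42 Y144.33 F4010
G1 X44.92 Y142.37 F4010
M5
G00 X0.00 Y0.00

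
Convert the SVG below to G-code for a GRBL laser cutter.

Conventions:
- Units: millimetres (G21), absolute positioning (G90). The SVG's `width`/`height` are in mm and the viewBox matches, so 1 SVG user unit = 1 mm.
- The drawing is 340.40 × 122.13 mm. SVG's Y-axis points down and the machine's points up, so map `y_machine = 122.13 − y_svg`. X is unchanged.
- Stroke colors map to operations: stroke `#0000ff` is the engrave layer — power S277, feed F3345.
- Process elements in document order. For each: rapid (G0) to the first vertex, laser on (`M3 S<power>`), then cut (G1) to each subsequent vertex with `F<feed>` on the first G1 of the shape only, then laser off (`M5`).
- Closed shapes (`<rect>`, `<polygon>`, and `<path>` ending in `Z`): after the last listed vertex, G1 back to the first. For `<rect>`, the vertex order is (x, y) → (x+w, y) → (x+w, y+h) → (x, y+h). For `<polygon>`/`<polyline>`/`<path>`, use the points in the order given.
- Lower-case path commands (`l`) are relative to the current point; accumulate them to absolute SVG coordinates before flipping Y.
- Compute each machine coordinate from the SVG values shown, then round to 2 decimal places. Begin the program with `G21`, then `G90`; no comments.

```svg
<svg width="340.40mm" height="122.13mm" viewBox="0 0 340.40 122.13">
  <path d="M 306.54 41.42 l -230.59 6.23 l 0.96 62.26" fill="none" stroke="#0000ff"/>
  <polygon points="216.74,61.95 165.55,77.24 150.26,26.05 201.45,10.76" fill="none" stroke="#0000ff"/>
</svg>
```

G21
G90
G0 X306.54 Y80.71
M3 S277
G1 X75.95 Y74.48 F3345
G1 X76.91 Y12.22
M5
G0 X216.74 Y60.18
M3 S277
G1 X165.55 Y44.89 F3345
G1 X150.26 Y96.08
G1 X201.45 Y111.37
G1 X216.74 Y60.18
M5

viewBox `0 0 340.40 122.13` with mm width/height → 1 unit = 1 mm. Flip: y_m = 122.13 − y_svg.

**Shape 1** — `<path>` open polyline, stroke `#0000ff` → engrave (S277, F3345). Machine vertices: (306.54,80.71) → (75.95,74.48) → (76.91,12.22). Open path.

**Shape 2** — `<polygon>` regular polygon, stroke `#0000ff` → engrave (S277, F3345). Machine vertices: (216.74,60.18) → (165.55,44.89) → (150.26,96.08) → (201.45,111.37) → (216.74,60.18). Closed: final G1 returns to the first vertex.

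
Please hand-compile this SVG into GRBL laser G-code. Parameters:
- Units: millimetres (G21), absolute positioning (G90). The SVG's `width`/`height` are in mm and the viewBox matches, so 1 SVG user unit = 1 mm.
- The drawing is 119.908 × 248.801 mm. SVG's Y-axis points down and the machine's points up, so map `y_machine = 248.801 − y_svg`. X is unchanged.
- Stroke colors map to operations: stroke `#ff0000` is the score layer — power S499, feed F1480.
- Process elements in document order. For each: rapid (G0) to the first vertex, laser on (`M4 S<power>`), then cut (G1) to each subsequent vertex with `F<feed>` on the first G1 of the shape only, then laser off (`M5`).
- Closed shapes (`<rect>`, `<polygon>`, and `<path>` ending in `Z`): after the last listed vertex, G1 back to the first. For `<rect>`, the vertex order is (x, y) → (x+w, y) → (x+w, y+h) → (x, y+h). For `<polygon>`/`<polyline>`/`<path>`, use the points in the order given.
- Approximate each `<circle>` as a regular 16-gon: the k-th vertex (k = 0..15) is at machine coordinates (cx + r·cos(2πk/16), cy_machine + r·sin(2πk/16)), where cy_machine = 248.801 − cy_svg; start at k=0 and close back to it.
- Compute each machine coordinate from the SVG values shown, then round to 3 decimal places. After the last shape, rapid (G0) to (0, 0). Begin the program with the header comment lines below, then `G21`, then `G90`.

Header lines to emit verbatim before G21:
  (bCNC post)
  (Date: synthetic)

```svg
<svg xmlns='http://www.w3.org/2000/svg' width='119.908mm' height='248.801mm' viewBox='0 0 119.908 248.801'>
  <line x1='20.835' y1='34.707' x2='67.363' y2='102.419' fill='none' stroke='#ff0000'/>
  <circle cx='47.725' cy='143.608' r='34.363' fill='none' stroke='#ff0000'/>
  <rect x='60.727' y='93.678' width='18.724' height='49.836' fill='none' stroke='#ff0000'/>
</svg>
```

(bCNC post)
(Date: synthetic)
G21
G90
G0 X20.835 Y214.094
M4 S499
G1 X67.363 Y146.382 F1480
M5
G0 X82.088 Y105.193
M4 S499
G1 X79.472 Y118.343 F1480
G1 X72.023 Y129.491
G1 X60.875 Y136.940
G1 X47.725 Y139.556
G1 X34.575 Y136.940
G1 X23.427 Y129.491
G1 X15.978 Y118.343
G1 X13.362 Y105.193
G1 X15.978 Y92.043
G1 X23.427 Y80.895
G1 X34.575 Y73.446
G1 X47.725 Y70.830
G1 X60.875 Y73.446
G1 X72.023 Y80.895
G1 X79.472 Y92.043
G1 X82.088 Y105.193
M5
G0 X60.727 Y155.123
M4 S499
G1 X79.451 Y155.123 F1480
G1 X79.451 Y105.287
G1 X60.727 Y105.287
G1 X60.727 Y155.123
M5
G0 X0.000 Y0.000

viewBox `0 0 119.908 248.801` with mm width/height → 1 unit = 1 mm. Flip: y_m = 248.801 − y_svg.

**Shape 1** — `<line>` line segment, stroke `#ff0000` → score (S499, F1480). Machine vertices: (20.835,214.094) → (67.363,146.382). Open path.

**Shape 2** — `<circle>` circle, stroke `#ff0000` → score (S499, F1480). Machine vertices: (82.088,105.193) → (79.472,118.343) → (72.023,129.491) → (60.875,136.940) → (47.725,139.556) → (34.575,136.940) → (23.427,129.491) → (15.978,118.343) → (13.362,105.193) → (15.978,92.043) → (23.427,80.895) → (34.575,73.446) → (47.725,70.830) → (60.875,73.446) → (72.023,80.895) → (79.472,92.043) → (82.088,105.193). Closed: final G1 returns to the first vertex.

**Shape 3** — `<rect>` rectangle, stroke `#ff0000` → score (S499, F1480). Machine vertices: (60.727,155.123) → (79.451,155.123) → (79.451,105.287) → (60.727,105.287) → (60.727,155.123). Closed: final G1 returns to the first vertex.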